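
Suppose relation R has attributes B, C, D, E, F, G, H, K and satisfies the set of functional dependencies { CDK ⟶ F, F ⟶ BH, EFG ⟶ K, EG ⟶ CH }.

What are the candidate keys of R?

Attributes D, E, G never appear on any right-hand side, so every candidate key must contain {D, E, G}.
{D, E, G}⁺ = {C, D, E, G, H}, which is not all of the schema, so we must add further attributes.
{D, E, F, G}⁺: F→BH adds B, H; EFG→K adds K; EG→CH adds C → {B, C, D, E, F, G, H, K}. Minimal: {E, F, G}⁺ = {B, C, E, F, G, H, K}; {D, F, G}⁺ = {B, D, F, G, H}; {D, E, G}⁺ = {C, D, E, G, H}; … — none reach the full schema.
{D, E, G, K}⁺: EG→CH adds C, H; CDK→F adds F; F→BH adds B → {B, C, D, E, F, G, H, K}. Minimal: {E, G, K}⁺ = {C, E, G, H, K}; {D, G, K}⁺ = {D, G, K}; {D, E, K}⁺ = {D, E, K}; … — none reach the full schema.

(D, E, F, G), (D, E, G, K)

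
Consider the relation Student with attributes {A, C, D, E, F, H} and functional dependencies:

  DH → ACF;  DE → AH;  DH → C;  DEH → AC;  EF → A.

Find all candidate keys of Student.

{D, E}

Attributes D, E never appear on any right-hand side, so every candidate key must contain {D, E}.
{D, E}⁺ = {A, C, D, E, F, H}, which is all of the schema, so {D, E} is the only candidate key.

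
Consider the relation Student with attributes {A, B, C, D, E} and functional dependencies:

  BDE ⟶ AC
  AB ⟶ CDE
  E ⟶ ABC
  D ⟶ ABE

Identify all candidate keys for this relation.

{D}⁺: D→ABE adds A, B, E; BDE→AC adds C → {A, B, C, D, E}.
{E}⁺: E→ABC adds A, B, C; AB→CDE adds D → {A, B, C, D, E}.
{A, B}⁺: AB→CDE adds C, D, E → {A, B, C, D, E}. Minimal: {B}⁺ = {B}; {A}⁺ = {A} — none reach the full schema.

(D); (E); (A, B)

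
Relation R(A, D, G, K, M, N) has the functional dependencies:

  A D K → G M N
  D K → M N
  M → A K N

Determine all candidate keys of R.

Attribute D never appears on the right-hand side of any dependency, so D must belong to every candidate key.
{D}⁺ = {D}, which is not all of the schema, so we must add further attributes.
{D, K}⁺: DK→MN adds M, N; M→AKN adds A; ADK→GMN adds G → {A, D, G, K, M, N}. Minimal: {K}⁺ = {K}; {D}⁺ = {D} — none reach the full schema.
{D, M}⁺: M→AKN adds A, K, N; ADK→GMN adds G → {A, D, G, K, M, N}. Minimal: {M}⁺ = {A, K, M, N}; {D}⁺ = {D} — none reach the full schema.

DK, DM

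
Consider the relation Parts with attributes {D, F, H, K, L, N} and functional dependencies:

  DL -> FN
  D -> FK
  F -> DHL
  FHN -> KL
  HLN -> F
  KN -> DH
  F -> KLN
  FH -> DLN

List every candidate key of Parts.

{D}; {F}; {K, N}; {H, L, N}

{D}⁺: D→FK adds F, K; F→DHL adds H, L; F→KLN adds N → {D, F, H, K, L, N}.
{F}⁺: F→DHL adds D, H, L; F→KLN adds K, N → {D, F, H, K, L, N}.
{K, N}⁺: KN→DH adds D, H; D→FK adds F; F→DHL adds L → {D, F, H, K, L, N}. Minimal: {N}⁺ = {N}; {K}⁺ = {K} — none reach the full schema.
{H, L, N}⁺: HLN→F adds F; F→KLN adds K; FH→DLN adds D → {D, F, H, K, L, N}. Minimal: {L, N}⁺ = {L, N}; {H, N}⁺ = {H, N}; {H, L}⁺ = {H, L} — none reach the full schema.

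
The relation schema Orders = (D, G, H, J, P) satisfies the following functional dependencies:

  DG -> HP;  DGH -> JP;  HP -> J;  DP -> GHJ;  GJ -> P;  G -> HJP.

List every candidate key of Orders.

Attribute D never appears on the right-hand side of any dependency, so D must belong to every candidate key.
{D}⁺ = {D}, which is not all of the schema, so we must add further attributes.
{D, G}⁺: DG→HP adds H, P; DGH→JP adds J → {D, G, H, J, P}. Minimal: {G}⁺ = {G, H, J, P}; {D}⁺ = {D} — none reach the full schema.
{D, P}⁺: DP→GHJ adds G, H, J → {D, G, H, J, P}. Minimal: {P}⁺ = {P}; {D}⁺ = {D} — none reach the full schema.

(D, G); (D, P)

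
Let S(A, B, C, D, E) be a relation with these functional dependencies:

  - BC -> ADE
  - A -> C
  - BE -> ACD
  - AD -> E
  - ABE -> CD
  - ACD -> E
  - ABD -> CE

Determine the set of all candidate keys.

{A, B}, {B, C}, {B, E}

Attribute B never appears on the right-hand side of any dependency, so B must belong to every candidate key.
{B}⁺ = {B}, which is not all of the schema, so we must add further attributes.
{A, B}⁺: A→C adds C; BC→ADE adds D, E → {A, B, C, D, E}. Minimal: {B}⁺ = {B}; {A}⁺ = {A, C} — none reach the full schema.
{B, C}⁺: BC→ADE adds A, D, E → {A, B, C, D, E}. Minimal: {C}⁺ = {C}; {B}⁺ = {B} — none reach the full schema.
{B, E}⁺: BE→ACD adds A, C, D → {A, B, C, D, E}. Minimal: {E}⁺ = {E}; {B}⁺ = {B} — none reach the full schema.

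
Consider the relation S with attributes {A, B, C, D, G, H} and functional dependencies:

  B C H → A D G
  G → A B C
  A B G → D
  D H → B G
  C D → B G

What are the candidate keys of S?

Attribute H never appears on the right-hand side of any dependency, so H must belong to every candidate key.
{H}⁺ = {H}, which is not all of the schema, so we must add further attributes.
{D, H}⁺: DH→BG adds B, G; G→ABC adds A, C → {A, B, C, D, G, H}.
{G, H}⁺: G→ABC adds A, B, C; ABG→D adds D → {A, B, C, D, G, H}.
{B, C, H}⁺: BCH→ADG adds A, D, G → {A, B, C, D, G, H}.

{D, H}, {G, H}, {B, C, H}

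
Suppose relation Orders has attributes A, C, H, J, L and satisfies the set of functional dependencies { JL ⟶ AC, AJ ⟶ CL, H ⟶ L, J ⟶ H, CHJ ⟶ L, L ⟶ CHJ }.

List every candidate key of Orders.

(H); (J); (L)

{H}⁺: H→L adds L; L→CHJ adds C, J; JL→AC adds A → {A, C, H, J, L}.
{J}⁺: J→H adds H; H→L adds L; L→CHJ adds C; JL→AC adds A → {A, C, H, J, L}.
{L}⁺: L→CHJ adds C, H, J; JL→AC adds A → {A, C, H, J, L}.
Any other superkey contains one of these as a subset, so there are no further candidate keys.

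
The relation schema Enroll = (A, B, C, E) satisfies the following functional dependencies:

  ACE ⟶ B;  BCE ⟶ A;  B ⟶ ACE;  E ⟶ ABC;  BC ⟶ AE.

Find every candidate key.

{B}, {E}

{B}⁺: B→ACE adds A, C, E → {A, B, C, E}.
{E}⁺: E→ABC adds A, B, C → {A, B, C, E}.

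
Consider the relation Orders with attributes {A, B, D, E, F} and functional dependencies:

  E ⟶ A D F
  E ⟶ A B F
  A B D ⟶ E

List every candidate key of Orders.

{E}⁺: E→ADF adds A, D, F; E→ABF adds B → {A, B, D, E, F}.
{A, B, D}⁺: ABD→E adds E; E→ADF adds F → {A, B, D, E, F}.

(E), (A, B, D)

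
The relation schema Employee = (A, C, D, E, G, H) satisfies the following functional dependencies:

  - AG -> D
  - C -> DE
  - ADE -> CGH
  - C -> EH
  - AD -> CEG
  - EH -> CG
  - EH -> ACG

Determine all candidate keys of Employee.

(C), (A, D), (A, G), (E, H)

{C}⁺: C→DE adds D, E; C→EH adds H; EH→CG adds G; EH→ACG adds A → {A, C, D, E, G, H}.
{A, D}⁺: AD→CEG adds C, E, G; ADE→CGH adds H → {A, C, D, E, G, H}. Minimal: {D}⁺ = {D}; {A}⁺ = {A} — none reach the full schema.
{A, G}⁺: AG→D adds D; AD→CEG adds C, E; ADE→CGH adds H → {A, C, D, E, G, H}. Minimal: {G}⁺ = {G}; {A}⁺ = {A} — none reach the full schema.
{E, H}⁺: EH→CG adds C, G; EH→ACG adds A; AG→D adds D → {A, C, D, E, G, H}. Minimal: {H}⁺ = {H}; {E}⁺ = {E} — none reach the full schema.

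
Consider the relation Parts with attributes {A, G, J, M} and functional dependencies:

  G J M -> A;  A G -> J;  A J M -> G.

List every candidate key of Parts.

Attribute M never appears on the right-hand side of any dependency, so M must belong to every candidate key.
{M}⁺ = {M}, which is not all of the schema, so we must add further attributes.
{A, G, M}⁺: AG→J adds J → {A, G, J, M}.
{A, J, M}⁺: AJM→G adds G → {A, G, J, M}.
{G, J, M}⁺: GJM→A adds A → {A, G, J, M}.

AGM; AJM; GJM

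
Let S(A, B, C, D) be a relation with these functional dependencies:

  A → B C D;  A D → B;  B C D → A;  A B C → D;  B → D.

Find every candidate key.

{A}⁺: A→BCD adds B, C, D → {A, B, C, D}.
{B, C}⁺: B→D adds D; BCD→A adds A → {A, B, C, D}.

{A}, {B, C}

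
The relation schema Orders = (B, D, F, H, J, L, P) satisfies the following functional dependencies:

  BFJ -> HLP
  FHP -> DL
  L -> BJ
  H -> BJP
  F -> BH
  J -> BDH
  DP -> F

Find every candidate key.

{F}, {H}, {J}, {L}, {D, P}

{F}⁺: F→BH adds B, H; H→BJP adds J, P; J→BDH adds D; BFJ→HLP adds L → {B, D, F, H, J, L, P}.
{H}⁺: H→BJP adds B, J, P; J→BDH adds D; DP→F adds F; BFJ→HLP adds L → {B, D, F, H, J, L, P}.
{J}⁺: J→BDH adds B, D, H; H→BJP adds P; DP→F adds F; BFJ→HLP adds L → {B, D, F, H, J, L, P}.
{L}⁺: L→BJ adds B, J; J→BDH adds D, H; H→BJP adds P; DP→F adds F → {B, D, F, H, J, L, P}.
{D, P}⁺: DP→F adds F; F→BH adds B, H; FHP→DL adds L; L→BJ adds J → {B, D, F, H, J, L, P}. Minimal: {P}⁺ = {P}; {D}⁺ = {D} — none reach the full schema.
Any other superkey contains one of these as a subset, so there are no further candidate keys.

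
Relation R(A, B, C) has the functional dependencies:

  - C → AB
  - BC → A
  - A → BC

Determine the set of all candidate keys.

{A}⁺: A→BC adds B, C → {A, B, C}.
{C}⁺: C→AB adds A, B → {A, B, C}.

{A}, {C}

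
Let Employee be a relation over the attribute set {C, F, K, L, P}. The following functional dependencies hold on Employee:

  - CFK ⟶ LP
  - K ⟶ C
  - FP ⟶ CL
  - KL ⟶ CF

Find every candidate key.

FK, KL

Attribute K never appears on the right-hand side of any dependency, so K must belong to every candidate key.
{K}⁺ = {C, K}, which is not all of the schema, so we must add further attributes.
{F, K}⁺: K→C adds C; CFK→LP adds L, P → {C, F, K, L, P}. Minimal: {K}⁺ = {C, K}; {F}⁺ = {F} — none reach the full schema.
{K, L}⁺: K→C adds C; KL→CF adds F; CFK→LP adds P → {C, F, K, L, P}. Minimal: {L}⁺ = {L}; {K}⁺ = {C, K} — none reach the full schema.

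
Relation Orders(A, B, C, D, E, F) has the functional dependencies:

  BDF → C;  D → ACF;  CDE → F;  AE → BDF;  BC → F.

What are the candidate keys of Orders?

{A, E}, {D, E}

Attribute E never appears on the right-hand side of any dependency, so E must belong to every candidate key.
{E}⁺ = {E}, which is not all of the schema, so we must add further attributes.
{A, E}⁺: AE→BDF adds B, D, F; BDF→C adds C → {A, B, C, D, E, F}. Minimal: {E}⁺ = {E}; {A}⁺ = {A} — none reach the full schema.
{D, E}⁺: D→ACF adds A, C, F; AE→BDF adds B → {A, B, C, D, E, F}. Minimal: {E}⁺ = {E}; {D}⁺ = {A, C, D, F} — none reach the full schema.
Any other superkey contains one of these as a subset, so there are no further candidate keys.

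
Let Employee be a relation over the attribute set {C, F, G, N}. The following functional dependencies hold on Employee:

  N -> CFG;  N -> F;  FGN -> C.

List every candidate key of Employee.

{N}

Attribute N never appears on the right-hand side of any dependency, so N must belong to every candidate key.
{N}⁺ = {C, F, G, N}, which is all of the schema, so {N} is the only candidate key.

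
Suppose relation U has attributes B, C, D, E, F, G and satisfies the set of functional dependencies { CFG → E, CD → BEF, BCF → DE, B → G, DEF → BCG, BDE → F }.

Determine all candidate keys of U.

CD, BCF, BDE, DEF

{C, D}⁺: CD→BEF adds B, E, F; B→G adds G → {B, C, D, E, F, G}. Minimal: {D}⁺ = {D}; {C}⁺ = {C} — none reach the full schema.
{B, C, F}⁺: BCF→DE adds D, E; B→G adds G → {B, C, D, E, F, G}. Minimal: {C, F}⁺ = {C, F}; {B, F}⁺ = {B, F, G}; {B, C}⁺ = {B, C, G} — none reach the full schema.
{B, D, E}⁺: B→G adds G; BDE→F adds F; DEF→BCG adds C → {B, C, D, E, F, G}. Minimal: {D, E}⁺ = {D, E}; {B, E}⁺ = {B, E, G}; {B, D}⁺ = {B, D, G} — none reach the full schema.
{D, E, F}⁺: DEF→BCG adds B, C, G → {B, C, D, E, F, G}. Minimal: {E, F}⁺ = {E, F}; {D, F}⁺ = {D, F}; {D, E}⁺ = {D, E} — none reach the full schema.
Any other superkey contains one of these as a subset, so there are no further candidate keys.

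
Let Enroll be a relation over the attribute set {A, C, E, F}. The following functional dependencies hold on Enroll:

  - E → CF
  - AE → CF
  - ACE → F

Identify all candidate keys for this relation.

Attributes A, E never appear on any right-hand side, so every candidate key must contain {A, E}.
{A, E}⁺ = {A, C, E, F}, which is all of the schema, so {A, E} is the only candidate key.

AE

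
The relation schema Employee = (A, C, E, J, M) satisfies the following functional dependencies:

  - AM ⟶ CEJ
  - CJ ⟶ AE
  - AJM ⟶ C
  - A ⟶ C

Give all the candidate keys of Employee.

{A, M}; {C, J, M}

{A, M}⁺: AM→CEJ adds C, E, J → {A, C, E, J, M}. Minimal: {M}⁺ = {M}; {A}⁺ = {A, C} — none reach the full schema.
{C, J, M}⁺: CJ→AE adds A, E → {A, C, E, J, M}. Minimal: {J, M}⁺ = {J, M}; {C, M}⁺ = {C, M}; {C, J}⁺ = {A, C, E, J} — none reach the full schema.
Any other superkey contains one of these as a subset, so there are no further candidate keys.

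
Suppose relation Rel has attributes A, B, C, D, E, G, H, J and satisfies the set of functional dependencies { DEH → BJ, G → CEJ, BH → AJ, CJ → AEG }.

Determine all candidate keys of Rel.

{D, G, H}⁺: G→CEJ adds C, E, J; CJ→AEG adds A; DEH→BJ adds B → {A, B, C, D, E, G, H, J}. Minimal: {G, H}⁺ = {A, C, E, G, H, J}; {D, H}⁺ = {D, H}; {D, G}⁺ = {A, C, D, E, G, J} — none reach the full schema.
{B, C, D, H}⁺: BH→AJ adds A, J; CJ→AEG adds E, G → {A, B, C, D, E, G, H, J}. Minimal: {C, D, H}⁺ = {C, D, H}; {B, D, H}⁺ = {A, B, D, H, J}; {B, C, H}⁺ = {A, B, C, E, G, H, J}; … — none reach the full schema.
{C, D, E, H}⁺: DEH→BJ adds B, J; BH→AJ adds A; CJ→AEG adds G → {A, B, C, D, E, G, H, J}. Minimal: {D, E, H}⁺ = {A, B, D, E, H, J}; {C, E, H}⁺ = {C, E, H}; {C, D, H}⁺ = {C, D, H}; … — none reach the full schema.
{C, D, H, J}⁺: CJ→AEG adds A, E, G; DEH→BJ adds B → {A, B, C, D, E, G, H, J}. Minimal: {D, H, J}⁺ = {D, H, J}; {C, H, J}⁺ = {A, C, E, G, H, J}; {C, D, J}⁺ = {A, C, D, E, G, J}; … — none reach the full schema.
Any other superkey contains one of these as a subset, so there are no further candidate keys.

DGH; BCDH; CDEH; CDHJ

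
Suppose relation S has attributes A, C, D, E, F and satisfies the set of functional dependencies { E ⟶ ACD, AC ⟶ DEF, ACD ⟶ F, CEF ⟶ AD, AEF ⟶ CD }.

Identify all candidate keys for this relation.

{E}⁺: E→ACD adds A, C, D; AC→DEF adds F → {A, C, D, E, F}.
{A, C}⁺: AC→DEF adds D, E, F → {A, C, D, E, F}.

{E}, {A, C}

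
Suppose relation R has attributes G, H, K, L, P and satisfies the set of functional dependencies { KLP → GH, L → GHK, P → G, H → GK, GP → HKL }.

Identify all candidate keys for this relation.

{P}

Attribute P never appears on the right-hand side of any dependency, so P must belong to every candidate key.
{P}⁺ = {G, H, K, L, P}, which is all of the schema, so {P} is the only candidate key.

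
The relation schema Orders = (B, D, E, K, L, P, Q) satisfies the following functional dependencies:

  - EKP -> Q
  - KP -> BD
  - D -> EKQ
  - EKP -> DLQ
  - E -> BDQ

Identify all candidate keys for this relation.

{D, P}, {E, P}, {K, P}

Attribute P never appears on the right-hand side of any dependency, so P must belong to every candidate key.
{P}⁺ = {P}, which is not all of the schema, so we must add further attributes.
{D, P}⁺: D→EKQ adds E, K, Q; EKP→DLQ adds L; E→BDQ adds B → {B, D, E, K, L, P, Q}. Minimal: {P}⁺ = {P}; {D}⁺ = {B, D, E, K, Q} — none reach the full schema.
{E, P}⁺: E→BDQ adds B, D, Q; D→EKQ adds K; EKP→DLQ adds L → {B, D, E, K, L, P, Q}. Minimal: {P}⁺ = {P}; {E}⁺ = {B, D, E, K, Q} — none reach the full schema.
{K, P}⁺: KP→BD adds B, D; D→EKQ adds E, Q; EKP→DLQ adds L → {B, D, E, K, L, P, Q}. Minimal: {P}⁺ = {P}; {K}⁺ = {K} — none reach the full schema.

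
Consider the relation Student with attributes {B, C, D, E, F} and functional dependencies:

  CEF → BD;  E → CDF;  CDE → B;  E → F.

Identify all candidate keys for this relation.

Attribute E never appears on the right-hand side of any dependency, so E must belong to every candidate key.
{E}⁺ = {B, C, D, E, F}, which is all of the schema, so {E} is the only candidate key.

(E)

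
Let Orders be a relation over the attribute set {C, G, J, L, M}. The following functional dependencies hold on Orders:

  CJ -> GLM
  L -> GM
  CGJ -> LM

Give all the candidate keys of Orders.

{C, J}

Attributes C, J never appear on any right-hand side, so every candidate key must contain {C, J}.
{C, J}⁺ = {C, G, J, L, M}, which is all of the schema, so {C, J} is the only candidate key.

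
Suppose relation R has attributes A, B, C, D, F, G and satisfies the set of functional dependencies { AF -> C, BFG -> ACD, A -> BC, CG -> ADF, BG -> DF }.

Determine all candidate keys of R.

{A, G}; {B, G}; {C, G}

Attribute G never appears on the right-hand side of any dependency, so G must belong to every candidate key.
{G}⁺ = {G}, which is not all of the schema, so we must add further attributes.
{A, G}⁺: A→BC adds B, C; CG→ADF adds D, F → {A, B, C, D, F, G}.
{B, G}⁺: BG→DF adds D, F; BFG→ACD adds A, C → {A, B, C, D, F, G}.
{C, G}⁺: CG→ADF adds A, D, F; A→BC adds B → {A, B, C, D, F, G}.
Any other superkey contains one of these as a subset, so there are no further candidate keys.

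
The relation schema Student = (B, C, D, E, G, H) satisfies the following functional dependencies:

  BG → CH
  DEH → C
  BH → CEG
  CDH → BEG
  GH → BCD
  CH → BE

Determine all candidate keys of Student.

{B, G}⁺: BG→CH adds C, H; BH→CEG adds E; GH→BCD adds D → {B, C, D, E, G, H}. Minimal: {G}⁺ = {G}; {B}⁺ = {B} — none reach the full schema.
{B, H}⁺: BH→CEG adds C, E, G; GH→BCD adds D → {B, C, D, E, G, H}. Minimal: {H}⁺ = {H}; {B}⁺ = {B} — none reach the full schema.
{C, H}⁺: CH→BE adds B, E; BH→CEG adds G; GH→BCD adds D → {B, C, D, E, G, H}. Minimal: {H}⁺ = {H}; {C}⁺ = {C} — none reach the full schema.
{G, H}⁺: GH→BCD adds B, C, D; CH→BE adds E → {B, C, D, E, G, H}. Minimal: {H}⁺ = {H}; {G}⁺ = {G} — none reach the full schema.
{D, E, H}⁺: DEH→C adds C; CDH→BEG adds B, G → {B, C, D, E, G, H}. Minimal: {E, H}⁺ = {E, H}; {D, H}⁺ = {D, H}; {D, E}⁺ = {D, E} — none reach the full schema.
Any other superkey contains one of these as a subset, so there are no further candidate keys.

BG, BH, CH, GH, DEH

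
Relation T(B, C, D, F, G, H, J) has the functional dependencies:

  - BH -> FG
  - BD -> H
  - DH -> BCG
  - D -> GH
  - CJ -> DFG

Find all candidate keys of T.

Attribute J never appears on the right-hand side of any dependency, so J must belong to every candidate key.
{J}⁺ = {J}, which is not all of the schema, so we must add further attributes.
{C, J}⁺: CJ→DFG adds D, F, G; D→GH adds H; DH→BCG adds B → {B, C, D, F, G, H, J}. Minimal: {J}⁺ = {J}; {C}⁺ = {C} — none reach the full schema.
{D, J}⁺: D→GH adds G, H; DH→BCG adds B, C; CJ→DFG adds F → {B, C, D, F, G, H, J}. Minimal: {J}⁺ = {J}; {D}⁺ = {B, C, D, F, G, H} — none reach the full schema.
Any other superkey contains one of these as a subset, so there are no further candidate keys.

CJ, DJ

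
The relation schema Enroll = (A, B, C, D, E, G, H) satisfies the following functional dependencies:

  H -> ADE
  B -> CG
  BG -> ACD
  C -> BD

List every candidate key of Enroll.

{B, H}⁺: H→ADE adds A, D, E; B→CG adds C, G → {A, B, C, D, E, G, H}. Minimal: {H}⁺ = {A, D, E, H}; {B}⁺ = {A, B, C, D, G} — none reach the full schema.
{C, H}⁺: H→ADE adds A, D, E; C→BD adds B; B→CG adds G → {A, B, C, D, E, G, H}. Minimal: {H}⁺ = {A, D, E, H}; {C}⁺ = {A, B, C, D, G} — none reach the full schema.
Any other superkey contains one of these as a subset, so there are no further candidate keys.

{B, H}, {C, H}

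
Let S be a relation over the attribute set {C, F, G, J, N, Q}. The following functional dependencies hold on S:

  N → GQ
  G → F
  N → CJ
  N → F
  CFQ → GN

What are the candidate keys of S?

(N), (C, F, Q), (C, G, Q)

{N}⁺: N→GQ adds G, Q; G→F adds F; N→CJ adds C, J → {C, F, G, J, N, Q}.
{C, F, Q}⁺: CFQ→GN adds G, N; N→CJ adds J → {C, F, G, J, N, Q}. Minimal: {F, Q}⁺ = {F, Q}; {C, Q}⁺ = {C, Q}; {C, F}⁺ = {C, F} — none reach the full schema.
{C, G, Q}⁺: G→F adds F; CFQ→GN adds N; N→CJ adds J → {C, F, G, J, N, Q}. Minimal: {G, Q}⁺ = {F, G, Q}; {C, Q}⁺ = {C, Q}; {C, G}⁺ = {C, F, G} — none reach the full schema.
Any other superkey contains one of these as a subset, so there are no further candidate keys.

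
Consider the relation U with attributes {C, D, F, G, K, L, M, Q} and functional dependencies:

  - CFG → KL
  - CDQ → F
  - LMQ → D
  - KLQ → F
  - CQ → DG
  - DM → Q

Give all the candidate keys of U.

{C, D, M}; {C, M, Q}

Attributes C, M never appear on any right-hand side, so every candidate key must contain {C, M}.
{C, M}⁺ = {C, M}, which is not all of the schema, so we must add further attributes.
{C, D, M}⁺: DM→Q adds Q; CDQ→F adds F; CQ→DG adds G; CFG→KL adds K, L → {C, D, F, G, K, L, M, Q}.
{C, M, Q}⁺: CQ→DG adds D, G; CDQ→F adds F; CFG→KL adds K, L → {C, D, F, G, K, L, M, Q}.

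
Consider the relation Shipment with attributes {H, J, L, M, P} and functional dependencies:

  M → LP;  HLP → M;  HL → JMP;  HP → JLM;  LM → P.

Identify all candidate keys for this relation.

(H, L); (H, M); (H, P)

Attribute H never appears on the right-hand side of any dependency, so H must belong to every candidate key.
{H}⁺ = {H}, which is not all of the schema, so we must add further attributes.
{H, L}⁺: HL→JMP adds J, M, P → {H, J, L, M, P}. Minimal: {L}⁺ = {L}; {H}⁺ = {H} — none reach the full schema.
{H, M}⁺: M→LP adds L, P; HL→JMP adds J → {H, J, L, M, P}. Minimal: {M}⁺ = {L, M, P}; {H}⁺ = {H} — none reach the full schema.
{H, P}⁺: HP→JLM adds J, L, M → {H, J, L, M, P}. Minimal: {P}⁺ = {P}; {H}⁺ = {H} — none reach the full schema.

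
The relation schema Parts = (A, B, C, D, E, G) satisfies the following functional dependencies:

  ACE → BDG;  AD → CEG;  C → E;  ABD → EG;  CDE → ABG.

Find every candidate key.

{A, C}⁺: C→E adds E; ACE→BDG adds B, D, G → {A, B, C, D, E, G}. Minimal: {C}⁺ = {C, E}; {A}⁺ = {A} — none reach the full schema.
{A, D}⁺: AD→CEG adds C, E, G; CDE→ABG adds B → {A, B, C, D, E, G}. Minimal: {D}⁺ = {D}; {A}⁺ = {A} — none reach the full schema.
{C, D}⁺: C→E adds E; CDE→ABG adds A, B, G → {A, B, C, D, E, G}. Minimal: {D}⁺ = {D}; {C}⁺ = {C, E} — none reach the full schema.
Any other superkey contains one of these as a subset, so there are no further candidate keys.

(A, C), (A, D), (C, D)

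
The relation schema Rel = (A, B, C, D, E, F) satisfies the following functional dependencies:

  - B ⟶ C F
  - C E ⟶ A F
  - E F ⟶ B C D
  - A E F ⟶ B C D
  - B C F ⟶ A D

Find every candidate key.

Attribute E never appears on the right-hand side of any dependency, so E must belong to every candidate key.
{E}⁺ = {E}, which is not all of the schema, so we must add further attributes.
{B, E}⁺: B→CF adds C, F; CE→AF adds A; EF→BCD adds D → {A, B, C, D, E, F}. Minimal: {E}⁺ = {E}; {B}⁺ = {A, B, C, D, F} — none reach the full schema.
{C, E}⁺: CE→AF adds A, F; EF→BCD adds B, D → {A, B, C, D, E, F}. Minimal: {E}⁺ = {E}; {C}⁺ = {C} — none reach the full schema.
{E, F}⁺: EF→BCD adds B, C, D; BCF→AD adds A → {A, B, C, D, E, F}. Minimal: {F}⁺ = {F}; {E}⁺ = {E} — none reach the full schema.

(B, E), (C, E), (E, F)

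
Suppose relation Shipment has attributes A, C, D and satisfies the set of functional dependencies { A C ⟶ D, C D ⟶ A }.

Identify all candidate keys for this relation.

Attribute C never appears on the right-hand side of any dependency, so C must belong to every candidate key.
{C}⁺ = {C}, which is not all of the schema, so we must add further attributes.
{A, C}⁺: AC→D adds D → {A, C, D}. Minimal: {C}⁺ = {C}; {A}⁺ = {A} — none reach the full schema.
{C, D}⁺: CD→A adds A → {A, C, D}. Minimal: {D}⁺ = {D}; {C}⁺ = {C} — none reach the full schema.
Any other superkey contains one of these as a subset, so there are no further candidate keys.

{A, C}, {C, D}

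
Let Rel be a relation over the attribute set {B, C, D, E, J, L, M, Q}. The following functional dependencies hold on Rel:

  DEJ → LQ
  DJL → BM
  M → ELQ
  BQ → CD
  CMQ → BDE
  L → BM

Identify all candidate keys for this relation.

{J, L}, {J, M}, {D, E, J}, {B, E, J, Q}

{J, L}⁺: L→BM adds B, M; M→ELQ adds E, Q; BQ→CD adds C, D → {B, C, D, E, J, L, M, Q}. Minimal: {L}⁺ = {B, C, D, E, L, M, Q}; {J}⁺ = {J} — none reach the full schema.
{J, M}⁺: M→ELQ adds E, L, Q; L→BM adds B; BQ→CD adds C, D → {B, C, D, E, J, L, M, Q}. Minimal: {M}⁺ = {B, C, D, E, L, M, Q}; {J}⁺ = {J} — none reach the full schema.
{D, E, J}⁺: DEJ→LQ adds L, Q; DJL→BM adds B, M; BQ→CD adds C → {B, C, D, E, J, L, M, Q}. Minimal: {E, J}⁺ = {E, J}; {D, J}⁺ = {D, J}; {D, E}⁺ = {D, E} — none reach the full schema.
{B, E, J, Q}⁺: BQ→CD adds C, D; DEJ→LQ adds L; DJL→BM adds M → {B, C, D, E, J, L, M, Q}. Minimal: {E, J, Q}⁺ = {E, J, Q}; {B, J, Q}⁺ = {B, C, D, J, Q}; {B, E, Q}⁺ = {B, C, D, E, Q}; … — none reach the full schema.
Any other superkey contains one of these as a subset, so there are no further candidate keys.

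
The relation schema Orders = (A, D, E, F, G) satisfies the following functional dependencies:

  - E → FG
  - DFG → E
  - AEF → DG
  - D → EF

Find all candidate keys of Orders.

{A, D}⁺: D→EF adds E, F; E→FG adds G → {A, D, E, F, G}.
{A, E}⁺: E→FG adds F, G; AEF→DG adds D → {A, D, E, F, G}.
Any other superkey contains one of these as a subset, so there are no further candidate keys.

AD, AE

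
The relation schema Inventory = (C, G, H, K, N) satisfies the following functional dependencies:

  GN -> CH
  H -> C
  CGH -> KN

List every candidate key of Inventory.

{G, H}, {G, N}

Attribute G never appears on the right-hand side of any dependency, so G must belong to every candidate key.
{G}⁺ = {G}, which is not all of the schema, so we must add further attributes.
{G, H}⁺: H→C adds C; CGH→KN adds K, N → {C, G, H, K, N}.
{G, N}⁺: GN→CH adds C, H; CGH→KN adds K → {C, G, H, K, N}.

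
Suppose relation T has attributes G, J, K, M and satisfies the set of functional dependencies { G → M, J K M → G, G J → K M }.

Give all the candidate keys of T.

Attribute J never appears on the right-hand side of any dependency, so J must belong to every candidate key.
{J}⁺ = {J}, which is not all of the schema, so we must add further attributes.
{G, J}⁺: G→M adds M; GJ→KM adds K → {G, J, K, M}. Minimal: {J}⁺ = {J}; {G}⁺ = {G, M} — none reach the full schema.
{J, K, M}⁺: JKM→G adds G → {G, J, K, M}. Minimal: {K, M}⁺ = {K, M}; {J, M}⁺ = {J, M}; {J, K}⁺ = {J, K} — none reach the full schema.

GJ, JKM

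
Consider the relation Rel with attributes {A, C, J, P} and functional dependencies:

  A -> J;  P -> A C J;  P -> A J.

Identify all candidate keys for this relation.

Attribute P never appears on the right-hand side of any dependency, so P must belong to every candidate key.
{P}⁺ = {A, C, J, P}, which is all of the schema, so {P} is the only candidate key.

{P}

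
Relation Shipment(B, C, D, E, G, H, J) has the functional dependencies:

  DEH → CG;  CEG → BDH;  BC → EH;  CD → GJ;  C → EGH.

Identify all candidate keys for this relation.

C; DEH

{C}⁺: C→EGH adds E, G, H; CEG→BDH adds B, D; CD→GJ adds J → {B, C, D, E, G, H, J}.
{D, E, H}⁺: DEH→CG adds C, G; CEG→BDH adds B; CD→GJ adds J → {B, C, D, E, G, H, J}. Minimal: {E, H}⁺ = {E, H}; {D, H}⁺ = {D, H}; {D, E}⁺ = {D, E} — none reach the full schema.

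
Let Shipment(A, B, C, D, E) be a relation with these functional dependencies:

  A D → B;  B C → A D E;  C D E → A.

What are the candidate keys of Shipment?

{B, C}⁺: BC→ADE adds A, D, E → {A, B, C, D, E}.
{A, C, D}⁺: AD→B adds B; BC→ADE adds E → {A, B, C, D, E}.
{C, D, E}⁺: CDE→A adds A; AD→B adds B → {A, B, C, D, E}.
Any other superkey contains one of these as a subset, so there are no further candidate keys.

{B, C}, {A, C, D}, {C, D, E}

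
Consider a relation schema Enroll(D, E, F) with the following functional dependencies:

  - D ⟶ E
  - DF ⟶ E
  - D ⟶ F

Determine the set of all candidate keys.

Attribute D never appears on the right-hand side of any dependency, so D must belong to every candidate key.
{D}⁺ = {D, E, F}, which is all of the schema, so {D} is the only candidate key.

(D)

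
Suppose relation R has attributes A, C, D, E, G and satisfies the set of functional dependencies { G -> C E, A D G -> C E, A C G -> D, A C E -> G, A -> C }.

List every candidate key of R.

(A, E), (A, G)

Attribute A never appears on the right-hand side of any dependency, so A must belong to every candidate key.
{A}⁺ = {A, C}, which is not all of the schema, so we must add further attributes.
{A, E}⁺: A→C adds C; ACE→G adds G; ACG→D adds D → {A, C, D, E, G}. Minimal: {E}⁺ = {E}; {A}⁺ = {A, C} — none reach the full schema.
{A, G}⁺: G→CE adds C, E; ACG→D adds D → {A, C, D, E, G}. Minimal: {G}⁺ = {C, E, G}; {A}⁺ = {A, C} — none reach the full schema.
Any other superkey contains one of these as a subset, so there are no further candidate keys.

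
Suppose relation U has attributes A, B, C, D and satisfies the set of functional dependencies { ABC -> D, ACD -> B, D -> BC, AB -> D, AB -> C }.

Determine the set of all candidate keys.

{A, B}; {A, D}

Attribute A never appears on the right-hand side of any dependency, so A must belong to every candidate key.
{A}⁺ = {A}, which is not all of the schema, so we must add further attributes.
{A, B}⁺: AB→D adds D; AB→C adds C → {A, B, C, D}. Minimal: {B}⁺ = {B}; {A}⁺ = {A} — none reach the full schema.
{A, D}⁺: D→BC adds B, C → {A, B, C, D}. Minimal: {D}⁺ = {B, C, D}; {A}⁺ = {A} — none reach the full schema.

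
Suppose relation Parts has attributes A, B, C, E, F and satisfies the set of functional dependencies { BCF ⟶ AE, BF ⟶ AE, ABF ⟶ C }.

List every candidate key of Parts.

Attributes B, F never appear on any right-hand side, so every candidate key must contain {B, F}.
{B, F}⁺ = {A, B, C, E, F}, which is all of the schema, so {B, F} is the only candidate key.

BF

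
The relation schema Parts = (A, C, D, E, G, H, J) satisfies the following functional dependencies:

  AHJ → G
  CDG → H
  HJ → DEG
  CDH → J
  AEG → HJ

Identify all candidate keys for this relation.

{A, C, D, G}⁺: CDG→H adds H; CDH→J adds J; HJ→DEG adds E → {A, C, D, E, G, H, J}. Minimal: {C, D, G}⁺ = {C, D, E, G, H, J}; {A, D, G}⁺ = {A, D, G}; {A, C, G}⁺ = {A, C, G}; … — none reach the full schema.
{A, C, D, H}⁺: CDH→J adds J; AHJ→G adds G; HJ→DEG adds E → {A, C, D, E, G, H, J}. Minimal: {C, D, H}⁺ = {C, D, E, G, H, J}; {A, D, H}⁺ = {A, D, H}; {A, C, H}⁺ = {A, C, H}; … — none reach the full schema.
{A, C, E, G}⁺: AEG→HJ adds H, J; HJ→DEG adds D → {A, C, D, E, G, H, J}. Minimal: {C, E, G}⁺ = {C, E, G}; {A, E, G}⁺ = {A, D, E, G, H, J}; {A, C, G}⁺ = {A, C, G}; … — none reach the full schema.
{A, C, H, J}⁺: AHJ→G adds G; HJ→DEG adds D, E → {A, C, D, E, G, H, J}. Minimal: {C, H, J}⁺ = {C, D, E, G, H, J}; {A, H, J}⁺ = {A, D, E, G, H, J}; {A, C, J}⁺ = {A, C, J}; … — none reach the full schema.

(A, C, D, G), (A, C, D, H), (A, C, E, G), (A, C, H, J)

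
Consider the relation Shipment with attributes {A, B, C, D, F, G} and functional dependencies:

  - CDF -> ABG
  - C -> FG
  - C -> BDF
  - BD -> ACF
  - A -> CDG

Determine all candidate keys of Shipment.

{A}; {C}; {B, D}

{A}⁺: A→CDG adds C, D, G; C→FG adds F; C→BDF adds B → {A, B, C, D, F, G}.
{C}⁺: C→FG adds F, G; C→BDF adds B, D; BD→ACF adds A → {A, B, C, D, F, G}.
{B, D}⁺: BD→ACF adds A, C, F; A→CDG adds G → {A, B, C, D, F, G}. Minimal: {D}⁺ = {D}; {B}⁺ = {B} — none reach the full schema.
Any other superkey contains one of these as a subset, so there are no further candidate keys.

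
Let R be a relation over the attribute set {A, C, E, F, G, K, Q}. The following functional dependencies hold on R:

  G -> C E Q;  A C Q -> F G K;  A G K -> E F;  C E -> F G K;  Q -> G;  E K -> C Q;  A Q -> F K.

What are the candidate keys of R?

Attribute A never appears on the right-hand side of any dependency, so A must belong to every candidate key.
{A}⁺ = {A}, which is not all of the schema, so we must add further attributes.
{A, G}⁺: G→CEQ adds C, E, Q; ACQ→FGK adds F, K → {A, C, E, F, G, K, Q}.
{A, Q}⁺: Q→G adds G; AQ→FK adds F, K; G→CEQ adds C, E → {A, C, E, F, G, K, Q}.
{A, C, E}⁺: CE→FGK adds F, G, K; EK→CQ adds Q → {A, C, E, F, G, K, Q}.
{A, E, K}⁺: EK→CQ adds C, Q; AQ→FK adds F; ACQ→FGK adds G → {A, C, E, F, G, K, Q}.

{A, G}; {A, Q}; {A, C, E}; {A, E, K}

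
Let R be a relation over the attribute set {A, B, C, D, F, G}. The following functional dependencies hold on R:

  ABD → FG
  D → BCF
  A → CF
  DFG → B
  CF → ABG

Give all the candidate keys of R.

Attribute D never appears on the right-hand side of any dependency, so D must belong to every candidate key.
{D}⁺ = {A, B, C, D, F, G}, which is all of the schema, so {D} is the only candidate key.

D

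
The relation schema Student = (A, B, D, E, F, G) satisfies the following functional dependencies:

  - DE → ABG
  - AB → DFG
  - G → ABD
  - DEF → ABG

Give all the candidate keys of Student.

(D, E); (E, G); (A, B, E)

Attribute E never appears on the right-hand side of any dependency, so E must belong to every candidate key.
{E}⁺ = {E}, which is not all of the schema, so we must add further attributes.
{D, E}⁺: DE→ABG adds A, B, G; AB→DFG adds F → {A, B, D, E, F, G}. Minimal: {E}⁺ = {E}; {D}⁺ = {D} — none reach the full schema.
{E, G}⁺: G→ABD adds A, B, D; AB→DFG adds F → {A, B, D, E, F, G}. Minimal: {G}⁺ = {A, B, D, F, G}; {E}⁺ = {E} — none reach the full schema.
{A, B, E}⁺: AB→DFG adds D, F, G → {A, B, D, E, F, G}. Minimal: {B, E}⁺ = {B, E}; {A, E}⁺ = {A, E}; {A, B}⁺ = {A, B, D, F, G} — none reach the full schema.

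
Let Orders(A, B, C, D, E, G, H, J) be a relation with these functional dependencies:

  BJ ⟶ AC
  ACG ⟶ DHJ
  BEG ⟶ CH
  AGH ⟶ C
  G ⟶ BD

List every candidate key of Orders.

(A, E, G), (E, G, J)

Attributes E, G never appear on any right-hand side, so every candidate key must contain {E, G}.
{E, G}⁺ = {B, C, D, E, G, H}, which is not all of the schema, so we must add further attributes.
{A, E, G}⁺: G→BD adds B, D; BEG→CH adds C, H; ACG→DHJ adds J → {A, B, C, D, E, G, H, J}. Minimal: {E, G}⁺ = {B, C, D, E, G, H}; {A, G}⁺ = {A, B, D, G}; {A, E}⁺ = {A, E} — none reach the full schema.
{E, G, J}⁺: G→BD adds B, D; BJ→AC adds A, C; ACG→DHJ adds H → {A, B, C, D, E, G, H, J}. Minimal: {G, J}⁺ = {A, B, C, D, G, H, J}; {E, J}⁺ = {E, J}; {E, G}⁺ = {B, C, D, E, G, H} — none reach the full schema.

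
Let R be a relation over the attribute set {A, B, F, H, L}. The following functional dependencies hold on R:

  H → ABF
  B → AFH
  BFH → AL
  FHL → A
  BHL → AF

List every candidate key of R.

{B}⁺: B→AFH adds A, F, H; BFH→AL adds L → {A, B, F, H, L}.
{H}⁺: H→ABF adds A, B, F; BFH→AL adds L → {A, B, F, H, L}.
Any other superkey contains one of these as a subset, so there are no further candidate keys.

{B}; {H}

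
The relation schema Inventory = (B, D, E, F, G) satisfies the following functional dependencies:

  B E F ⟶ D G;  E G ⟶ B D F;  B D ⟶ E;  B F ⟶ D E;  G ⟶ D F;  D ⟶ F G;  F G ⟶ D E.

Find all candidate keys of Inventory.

{D}, {G}, {B, F}

{D}⁺: D→FG adds F, G; FG→DE adds E; EG→BDF adds B → {B, D, E, F, G}.
{G}⁺: G→DF adds D, F; FG→DE adds E; EG→BDF adds B → {B, D, E, F, G}.
{B, F}⁺: BF→DE adds D, E; D→FG adds G → {B, D, E, F, G}. Minimal: {F}⁺ = {F}; {B}⁺ = {B} — none reach the full schema.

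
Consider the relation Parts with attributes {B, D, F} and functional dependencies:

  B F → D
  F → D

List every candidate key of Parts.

{B, F}⁺: BF→D adds D → {B, D, F}.

BF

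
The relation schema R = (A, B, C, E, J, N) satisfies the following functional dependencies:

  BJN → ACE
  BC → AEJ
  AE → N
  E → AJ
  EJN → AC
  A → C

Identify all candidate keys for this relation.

Attribute B never appears on the right-hand side of any dependency, so B must belong to every candidate key.
{B}⁺ = {B}, which is not all of the schema, so we must add further attributes.
{A, B}⁺: A→C adds C; BC→AEJ adds E, J; AE→N adds N → {A, B, C, E, J, N}. Minimal: {B}⁺ = {B}; {A}⁺ = {A, C} — none reach the full schema.
{B, C}⁺: BC→AEJ adds A, E, J; AE→N adds N → {A, B, C, E, J, N}. Minimal: {C}⁺ = {C}; {B}⁺ = {B} — none reach the full schema.
{B, E}⁺: E→AJ adds A, J; A→C adds C; AE→N adds N → {A, B, C, E, J, N}. Minimal: {E}⁺ = {A, C, E, J, N}; {B}⁺ = {B} — none reach the full schema.
{B, J, N}⁺: BJN→ACE adds A, C, E → {A, B, C, E, J, N}. Minimal: {J, N}⁺ = {J, N}; {B, N}⁺ = {B, N}; {B, J}⁺ = {B, J} — none reach the full schema.

(A, B), (B, C), (B, E), (B, J, N)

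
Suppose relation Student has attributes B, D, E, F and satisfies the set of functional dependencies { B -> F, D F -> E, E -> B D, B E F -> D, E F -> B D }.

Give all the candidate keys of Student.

{E}⁺: E→BD adds B, D; B→F adds F → {B, D, E, F}.
{B, D}⁺: B→F adds F; DF→E adds E → {B, D, E, F}. Minimal: {D}⁺ = {D}; {B}⁺ = {B, F} — none reach the full schema.
{D, F}⁺: DF→E adds E; E→BD adds B → {B, D, E, F}. Minimal: {F}⁺ = {F}; {D}⁺ = {D} — none reach the full schema.
Any other superkey contains one of these as a subset, so there are no further candidate keys.

{E}, {B, D}, {D, F}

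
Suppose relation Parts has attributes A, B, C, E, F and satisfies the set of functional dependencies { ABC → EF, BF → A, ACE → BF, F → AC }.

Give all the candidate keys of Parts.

{B, F}⁺: BF→A adds A; F→AC adds C; ABC→EF adds E → {A, B, C, E, F}.
{E, F}⁺: F→AC adds A, C; ACE→BF adds B → {A, B, C, E, F}.
{A, B, C}⁺: ABC→EF adds E, F → {A, B, C, E, F}.
{A, C, E}⁺: ACE→BF adds B, F → {A, B, C, E, F}.

BF; EF; ABC; ACE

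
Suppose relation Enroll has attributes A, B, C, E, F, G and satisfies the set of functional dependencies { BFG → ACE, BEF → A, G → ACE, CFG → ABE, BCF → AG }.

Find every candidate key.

Attribute F never appears on the right-hand side of any dependency, so F must belong to every candidate key.
{F}⁺ = {F}, which is not all of the schema, so we must add further attributes.
{F, G}⁺: G→ACE adds A, C, E; CFG→ABE adds B → {A, B, C, E, F, G}. Minimal: {G}⁺ = {A, C, E, G}; {F}⁺ = {F} — none reach the full schema.
{B, C, F}⁺: BCF→AG adds A, G; BFG→ACE adds E → {A, B, C, E, F, G}. Minimal: {C, F}⁺ = {C, F}; {B, F}⁺ = {B, F}; {B, C}⁺ = {B, C} — none reach the full schema.

(F, G), (B, C, F)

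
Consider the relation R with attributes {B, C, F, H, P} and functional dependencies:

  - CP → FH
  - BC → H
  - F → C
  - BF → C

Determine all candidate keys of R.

BCP; BFP

Attributes B, P never appear on any right-hand side, so every candidate key must contain {B, P}.
{B, P}⁺ = {B, P}, which is not all of the schema, so we must add further attributes.
{B, C, P}⁺: CP→FH adds F, H → {B, C, F, H, P}.
{B, F, P}⁺: F→C adds C; CP→FH adds H → {B, C, F, H, P}.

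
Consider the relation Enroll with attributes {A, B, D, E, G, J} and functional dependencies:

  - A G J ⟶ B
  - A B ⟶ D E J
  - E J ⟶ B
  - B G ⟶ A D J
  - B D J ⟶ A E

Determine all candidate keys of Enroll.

Attribute G never appears on the right-hand side of any dependency, so G must belong to every candidate key.
{G}⁺ = {G}, which is not all of the schema, so we must add further attributes.
{B, G}⁺: BG→ADJ adds A, D, J; BDJ→AE adds E → {A, B, D, E, G, J}. Minimal: {G}⁺ = {G}; {B}⁺ = {B} — none reach the full schema.
{A, G, J}⁺: AGJ→B adds B; AB→DEJ adds D, E → {A, B, D, E, G, J}. Minimal: {G, J}⁺ = {G, J}; {A, J}⁺ = {A, J}; {A, G}⁺ = {A, G} — none reach the full schema.
{E, G, J}⁺: EJ→B adds B; BG→ADJ adds A, D → {A, B, D, E, G, J}. Minimal: {G, J}⁺ = {G, J}; {E, J}⁺ = {B, E, J}; {E, G}⁺ = {E, G} — none reach the full schema.

{B, G}, {A, G, J}, {E, G, J}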